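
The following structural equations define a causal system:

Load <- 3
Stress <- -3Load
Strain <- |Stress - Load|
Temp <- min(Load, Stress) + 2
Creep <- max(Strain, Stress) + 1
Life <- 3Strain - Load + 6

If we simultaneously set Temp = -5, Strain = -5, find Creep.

-4

The joint intervention fixes Temp = -5, Strain = -5, removing each variable's own equation.
Stress = -3Load  [with Load=3]  = -9
Creep = max(Strain, Stress) + 1  [with Strain=-5, Stress=-9]  = -4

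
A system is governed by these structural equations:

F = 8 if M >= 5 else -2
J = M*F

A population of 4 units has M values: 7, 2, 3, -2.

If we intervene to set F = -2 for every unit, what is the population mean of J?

The intervention sets F=-2 in all 4 units regardless of M. Recomputing J per unit gives -14, -4, -6, 4; average -5.

-5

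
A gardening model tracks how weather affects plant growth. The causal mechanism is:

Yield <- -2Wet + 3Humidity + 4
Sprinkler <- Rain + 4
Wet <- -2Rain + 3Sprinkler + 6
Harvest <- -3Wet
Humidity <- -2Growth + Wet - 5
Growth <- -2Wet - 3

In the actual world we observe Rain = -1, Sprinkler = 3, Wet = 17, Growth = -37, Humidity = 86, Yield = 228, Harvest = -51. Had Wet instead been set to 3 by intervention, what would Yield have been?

The intervention breaks the incoming arrows to Wet: Wet <- -2Rain + 3Sprinkler + 6 no longer applies, and Wet = 3.
Growth = -2Wet - 3  [with Wet=3]  = -9
Humidity = -2Growth + Wet - 5  [with Growth=-9, Wet=3]  = 16
Yield = -2Wet + 3Humidity + 4  [with Wet=3, Humidity=16]  = 46

46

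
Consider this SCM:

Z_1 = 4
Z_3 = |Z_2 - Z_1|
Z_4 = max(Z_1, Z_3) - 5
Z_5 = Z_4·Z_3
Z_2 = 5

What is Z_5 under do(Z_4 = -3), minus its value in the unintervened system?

-2

Intervening sets Z_4 = -3 and removes its equation (Z_4 = max(Z_1, Z_3) - 5).
Z_3 = |Z_2 - Z_1|  [with Z_2=5, Z_1=4]  = 1
Z_5 = Z_4·Z_3  [with Z_4=-3, Z_3=1]  = -3
Without intervention: Z_3 = |Z_2 - Z_1|  [with Z_2=5, Z_1=4]  = 1; Z_4 = max(Z_1, Z_3) - 5  [with Z_1=4, Z_3=1]  = -1; Z_5 = Z_4·Z_3  [with Z_4=-1, Z_3=1]  = -1.
Change = -3 − (-1) = -2.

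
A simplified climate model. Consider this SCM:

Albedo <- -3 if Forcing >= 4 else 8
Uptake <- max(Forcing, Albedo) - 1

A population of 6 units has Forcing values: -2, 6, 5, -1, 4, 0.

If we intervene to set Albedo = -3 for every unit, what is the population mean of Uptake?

Under do(Albedo=-3), Albedo's equation is replaced by Albedo=-3 for every unit. Per-unit Uptake: -3, 5, 4, -2, 3, -1. Mean = 1.

1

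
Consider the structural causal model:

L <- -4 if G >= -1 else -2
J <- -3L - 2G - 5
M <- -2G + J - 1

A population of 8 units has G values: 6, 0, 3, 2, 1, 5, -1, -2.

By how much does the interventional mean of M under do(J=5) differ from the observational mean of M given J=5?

Every unit gets J=5 under the intervention. M values become -8, 4, -2, 0, 2, -6, 6, 8; E[M|do(J=5)] = 0.5.
Observing J=5 restricts to units where J's equation naturally yields 5: G ∈ {1, -2}. In that subpopulation M = 2, 8, mean 5.
Difference = 0.5 − 5 = -4.5.

-4.5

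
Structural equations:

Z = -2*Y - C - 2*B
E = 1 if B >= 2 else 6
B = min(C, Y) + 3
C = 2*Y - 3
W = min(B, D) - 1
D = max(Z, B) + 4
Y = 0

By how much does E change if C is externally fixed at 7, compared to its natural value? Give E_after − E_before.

-5

Under do(C=7), the mechanism C = 2*Y - 3 is discarded; C is fixed at 7.
B = min(C, Y) + 3  [with C=7, Y=0]  = 3
E = 1 if B >= 2 else 6  [with B=3]  = 1
Without intervention: C = 2*Y - 3  [with Y=0]  = -3; B = min(C, Y) + 3  [with C=-3, Y=0]  = 0; E = 1 if B >= 2 else 6  [with B=0]  = 6.
Change = 1 − 6 = -5.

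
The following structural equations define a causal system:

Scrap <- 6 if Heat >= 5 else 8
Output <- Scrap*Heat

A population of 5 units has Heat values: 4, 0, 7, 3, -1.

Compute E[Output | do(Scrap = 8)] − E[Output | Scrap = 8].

8.8

Under do(Scrap=8), Scrap's equation is replaced by Scrap=8 for every unit. Per-unit Output: 32, 0, 56, 24, -8. Mean = 20.8.
Conditioning on Scrap=8 selects the 4 unit(s) with Heat ∈ {4, 0, 3, -1}. Their Output values: 32, 0, 24, -8. Mean = 12.
Difference = 20.8 − 12 = 8.8.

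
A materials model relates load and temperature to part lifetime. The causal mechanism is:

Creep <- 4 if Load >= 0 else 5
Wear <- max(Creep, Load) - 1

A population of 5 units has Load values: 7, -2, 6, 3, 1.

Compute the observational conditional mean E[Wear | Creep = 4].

4.25

E[Wear|Creep=4] averages over only the 4 units with Creep=4 (Load = 7, 6, 3, 1): Wear = 6, 5, 3, 3, mean 4.25.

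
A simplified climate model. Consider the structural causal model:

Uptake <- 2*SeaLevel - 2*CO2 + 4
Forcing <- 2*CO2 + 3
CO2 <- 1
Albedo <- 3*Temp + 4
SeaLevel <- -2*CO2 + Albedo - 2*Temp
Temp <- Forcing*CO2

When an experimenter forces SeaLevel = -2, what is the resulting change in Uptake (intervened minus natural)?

-18

The intervention breaks the incoming arrows to SeaLevel: SeaLevel <- -2*CO2 + Albedo - 2*Temp no longer applies, and SeaLevel = -2.
Uptake = 2*SeaLevel - 2*CO2 + 4  [with SeaLevel=-2, CO2=1]  = -2
Without intervention: Forcing = 2*CO2 + 3  [with CO2=1]  = 5; Temp = Forcing*CO2  [with Forcing=5, CO2=1]  = 5; Albedo = 3*Temp + 4  [with Temp=5]  = 19; SeaLevel = -2*CO2 + Albedo - 2*Temp  [with CO2=1, Albedo=19, Temp=5]  = 7; Uptake = 2*SeaLevel - 2*CO2 + 4  [with SeaLevel=7, CO2=1]  = 16.
Change = -2 − 16 = -18.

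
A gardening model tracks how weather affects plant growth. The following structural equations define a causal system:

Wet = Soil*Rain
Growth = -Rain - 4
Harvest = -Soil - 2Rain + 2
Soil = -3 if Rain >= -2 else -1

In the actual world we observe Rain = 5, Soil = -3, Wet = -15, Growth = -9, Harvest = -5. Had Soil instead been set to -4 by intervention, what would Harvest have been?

-4

do(Soil=-4) replaces the equation Soil = -3 if Rain >= -2 else -1 with the constant Soil = -4.
Harvest = -Soil - 2Rain + 2  [with Soil=-4, Rain=5]  = -4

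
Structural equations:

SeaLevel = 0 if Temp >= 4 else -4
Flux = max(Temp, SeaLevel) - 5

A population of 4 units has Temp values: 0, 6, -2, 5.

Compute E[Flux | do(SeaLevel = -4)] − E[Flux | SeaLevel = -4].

3.25

do(SeaLevel=-4) breaks SeaLevel's dependence on Temp. With SeaLevel=-4 fixed, Flux across the units is -5, 1, -7, 0, mean -2.75.
Conditioning on SeaLevel=-4 selects the 2 unit(s) with Temp ∈ {0, -2}. Their Flux values: -5, -7. Mean = -6.
Difference = -2.75 − (-6) = 3.25.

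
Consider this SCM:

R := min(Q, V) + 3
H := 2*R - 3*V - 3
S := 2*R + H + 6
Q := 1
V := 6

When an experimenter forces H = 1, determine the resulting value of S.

Intervening sets H = 1 and removes its equation (H := 2*R - 3*V - 3).
R = min(Q, V) + 3  [with Q=1, V=6]  = 4
S = 2*R + H + 6  [with R=4, H=1]  = 15

15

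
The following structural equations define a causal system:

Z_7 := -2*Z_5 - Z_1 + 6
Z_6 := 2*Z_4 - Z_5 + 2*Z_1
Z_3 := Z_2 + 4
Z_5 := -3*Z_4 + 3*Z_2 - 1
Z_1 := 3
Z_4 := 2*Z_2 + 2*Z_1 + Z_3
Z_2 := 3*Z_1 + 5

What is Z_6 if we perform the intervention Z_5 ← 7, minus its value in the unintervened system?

The intervention breaks the incoming arrows to Z_5: Z_5 := -3*Z_4 + 3*Z_2 - 1 no longer applies, and Z_5 = 7.
Z_2 = 3*Z_1 + 5  [with Z_1=3]  = 14
Z_3 = Z_2 + 4  [with Z_2=14]  = 18
Z_4 = 2*Z_2 + 2*Z_1 + Z_3  [with Z_2=14, Z_1=3, Z_3=18]  = 52
Z_6 = 2*Z_4 - Z_5 + 2*Z_1  [with Z_4=52, Z_5=7, Z_1=3]  = 103
Without intervention: Z_2 = 3*Z_1 + 5  [with Z_1=3]  = 14; Z_3 = Z_2 + 4  [with Z_2=14]  = 18; Z_4 = 2*Z_2 + 2*Z_1 + Z_3  [with Z_2=14, Z_1=3, Z_3=18]  = 52; Z_5 = -3*Z_4 + 3*Z_2 - 1  [with Z_4=52, Z_2=14]  = -115; Z_6 = 2*Z_4 - Z_5 + 2*Z_1  [with Z_4=52, Z_5=-115, Z_1=3]  = 225.
Change = 103 − 225 = -122.

-122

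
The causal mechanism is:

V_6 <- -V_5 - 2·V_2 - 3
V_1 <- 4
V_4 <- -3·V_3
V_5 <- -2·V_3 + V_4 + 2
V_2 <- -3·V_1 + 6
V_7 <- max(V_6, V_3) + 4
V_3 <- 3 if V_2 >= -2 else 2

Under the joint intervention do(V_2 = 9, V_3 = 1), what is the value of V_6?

Under do(V_2 = 9, V_3 = 1), each intervened variable's structural equation is replaced by its fixed value.
V_4 = -3·V_3  [with V_3=1]  = -3
V_5 = -2·V_3 + V_4 + 2  [with V_3=1, V_4=-3]  = -3
V_6 = -V_5 - 2·V_2 - 3  [with V_5=-3, V_2=9]  = -18

-18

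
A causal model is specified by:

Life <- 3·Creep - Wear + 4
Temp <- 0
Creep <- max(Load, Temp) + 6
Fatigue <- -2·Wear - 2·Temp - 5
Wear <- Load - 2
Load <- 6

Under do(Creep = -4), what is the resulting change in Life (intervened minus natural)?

The intervention breaks the incoming arrows to Creep: Creep <- max(Load, Temp) + 6 no longer applies, and Creep = -4.
Wear = Load - 2  [with Load=6]  = 4
Life = 3·Creep - Wear + 4  [with Creep=-4, Wear=4]  = -12
Without intervention: Creep = max(Load, Temp) + 6  [with Load=6, Temp=0]  = 12; Wear = Load - 2  [with Load=6]  = 4; Life = 3·Creep - Wear + 4  [with Creep=12, Wear=4]  = 36.
Change = -12 − 36 = -48.

-48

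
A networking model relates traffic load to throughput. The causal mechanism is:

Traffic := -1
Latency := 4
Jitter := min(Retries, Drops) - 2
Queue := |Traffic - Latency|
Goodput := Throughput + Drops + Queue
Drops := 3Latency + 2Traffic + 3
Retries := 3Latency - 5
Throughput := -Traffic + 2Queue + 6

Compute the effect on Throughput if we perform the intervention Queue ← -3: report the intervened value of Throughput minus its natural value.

The intervention breaks the incoming arrows to Queue: Queue := |Traffic - Latency| no longer applies, and Queue = -3.
Throughput = -Traffic + 2Queue + 6  [with Traffic=-1, Queue=-3]  = 1
Without intervention: Queue = |Traffic - Latency|  [with Traffic=-1, Latency=4]  = 5; Throughput = -Traffic + 2Queue + 6  [with Traffic=-1, Queue=5]  = 17.
Change = 1 − 17 = -16.

-16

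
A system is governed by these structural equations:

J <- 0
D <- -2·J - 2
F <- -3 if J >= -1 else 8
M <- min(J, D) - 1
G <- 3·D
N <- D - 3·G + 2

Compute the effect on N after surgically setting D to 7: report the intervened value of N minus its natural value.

Under do(D=7), the mechanism D <- -2·J - 2 is discarded; D is fixed at 7.
G = 3·D  [with D=7]  = 21
N = D - 3·G + 2  [with D=7, G=21]  = -54
Without intervention: D = -2·J - 2  [with J=0]  = -2; G = 3·D  [with D=-2]  = -6; N = D - 3·G + 2  [with D=-2, G=-6]  = 18.
Change = -54 − 18 = -72.

-72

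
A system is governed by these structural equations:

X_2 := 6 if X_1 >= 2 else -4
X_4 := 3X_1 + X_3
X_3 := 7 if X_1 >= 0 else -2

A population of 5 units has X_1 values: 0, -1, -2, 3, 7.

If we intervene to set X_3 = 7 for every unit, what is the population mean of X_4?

Every unit gets X_3=7 under the intervention. X_4 values become 7, 4, 1, 16, 28; E[X_4|do(X_3=7)] = 11.2.

11.2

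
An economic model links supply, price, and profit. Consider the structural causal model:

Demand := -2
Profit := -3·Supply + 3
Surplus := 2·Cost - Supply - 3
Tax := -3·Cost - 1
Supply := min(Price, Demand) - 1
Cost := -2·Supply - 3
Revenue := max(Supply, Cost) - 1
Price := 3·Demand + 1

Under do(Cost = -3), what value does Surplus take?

-3

do(Cost=-3) replaces the equation Cost := -2·Supply - 3 with the constant Cost = -3.
Price = 3·Demand + 1  [with Demand=-2]  = -5
Supply = min(Price, Demand) - 1  [with Price=-5, Demand=-2]  = -6
Surplus = 2·Cost - Supply - 3  [with Cost=-3, Supply=-6]  = -3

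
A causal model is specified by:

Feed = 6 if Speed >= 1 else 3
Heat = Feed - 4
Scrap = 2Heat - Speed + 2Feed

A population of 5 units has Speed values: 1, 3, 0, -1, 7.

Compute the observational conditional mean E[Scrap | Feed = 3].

4.5

Conditioning on Feed=3 selects the 2 unit(s) with Speed ∈ {0, -1}. Their Scrap values: 4, 5. Mean = 4.5.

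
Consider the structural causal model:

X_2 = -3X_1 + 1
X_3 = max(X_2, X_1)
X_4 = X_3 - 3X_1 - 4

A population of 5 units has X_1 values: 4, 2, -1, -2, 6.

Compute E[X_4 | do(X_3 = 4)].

-5.4

Under do(X_3=4), X_3's equation is replaced by X_3=4 for every unit. Per-unit X_4: -12, -6, 3, 6, -18. Mean = -5.4.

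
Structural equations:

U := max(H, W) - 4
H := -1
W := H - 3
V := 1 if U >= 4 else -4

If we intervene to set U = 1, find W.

-4

Under do(U=1), the mechanism U := max(H, W) - 4 is discarded; U is fixed at 1.
Since W is not a descendant of the intervened variable, it is unaffected.
W = H - 3  [with H=-1]  = -4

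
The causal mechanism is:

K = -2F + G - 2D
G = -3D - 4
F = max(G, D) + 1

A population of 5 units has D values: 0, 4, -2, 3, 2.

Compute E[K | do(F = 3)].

-17

Under do(F=3), F's equation is replaced by F=3 for every unit. Per-unit K: -10, -30, 0, -25, -20. Mean = -17.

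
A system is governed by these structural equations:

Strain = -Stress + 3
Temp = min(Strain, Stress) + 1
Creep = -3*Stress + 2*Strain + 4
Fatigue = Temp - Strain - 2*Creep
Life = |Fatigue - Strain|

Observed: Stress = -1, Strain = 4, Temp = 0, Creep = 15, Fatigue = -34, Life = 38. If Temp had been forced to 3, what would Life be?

The intervention breaks the incoming arrows to Temp: Temp = min(Strain, Stress) + 1 no longer applies, and Temp = 3.
Strain = -Stress + 3  [with Stress=-1]  = 4
Creep = -3*Stress + 2*Strain + 4  [with Stress=-1, Strain=4]  = 15
Fatigue = Temp - Strain - 2*Creep  [with Temp=3, Strain=4, Creep=15]  = -31
Life = |Fatigue - Strain|  [with Fatigue=-31, Strain=4]  = 35

35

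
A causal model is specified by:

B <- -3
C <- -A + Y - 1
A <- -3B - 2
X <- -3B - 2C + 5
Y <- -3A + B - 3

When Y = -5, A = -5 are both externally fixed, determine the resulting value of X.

Setting Y = -5, A = -5 by intervention discards those variables' equations.
C = -A + Y - 1  [with A=-5, Y=-5]  = -1
X = -3B - 2C + 5  [with B=-3, C=-1]  = 16

16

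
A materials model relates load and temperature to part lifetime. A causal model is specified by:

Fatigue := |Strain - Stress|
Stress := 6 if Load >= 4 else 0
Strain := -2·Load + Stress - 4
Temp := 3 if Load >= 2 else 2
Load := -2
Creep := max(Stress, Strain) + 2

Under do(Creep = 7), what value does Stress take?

Under do(Creep=7), the mechanism Creep := max(Stress, Strain) + 2 is discarded; Creep is fixed at 7.
No directed path runs from Creep to Stress, so Stress keeps its natural value.
Stress = 6 if Load >= 4 else 0  [with Load=-2]  = 0

0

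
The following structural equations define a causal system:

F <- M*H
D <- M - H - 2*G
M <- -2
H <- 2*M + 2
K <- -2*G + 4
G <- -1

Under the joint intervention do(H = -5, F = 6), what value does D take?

Setting H = -5, F = 6 by intervention discards those variables' equations.
D = M - H - 2*G  [with M=-2, H=-5, G=-1]  = 5

5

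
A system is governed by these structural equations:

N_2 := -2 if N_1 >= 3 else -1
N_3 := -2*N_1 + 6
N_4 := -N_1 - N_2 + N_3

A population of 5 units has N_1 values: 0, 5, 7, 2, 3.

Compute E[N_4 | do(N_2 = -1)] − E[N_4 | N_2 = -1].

-7.2

do(N_2=-1) breaks N_2's dependence on N_1. With N_2=-1 fixed, N_4 across the units is 7, -8, -14, 1, -2, mean -3.2.
E[N_4|N_2=-1] averages over only the 2 units with N_2=-1 (N_1 = 0, 2): N_4 = 7, 1, mean 4.
Difference = -3.2 − 4 = -7.2.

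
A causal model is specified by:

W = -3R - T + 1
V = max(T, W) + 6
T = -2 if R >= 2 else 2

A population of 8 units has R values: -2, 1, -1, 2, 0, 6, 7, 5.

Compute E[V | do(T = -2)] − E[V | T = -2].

Every unit gets T=-2 under the intervention. V values become 15, 6, 12, 4, 9, 4, 4, 4; E[V|do(T=-2)] = 7.25.
Conditioning on T=-2 selects the 4 unit(s) with R ∈ {2, 6, 7, 5}. Their V values: 4, 4, 4, 4. Mean = 4.
Difference = 7.25 − 4 = 3.25.

3.25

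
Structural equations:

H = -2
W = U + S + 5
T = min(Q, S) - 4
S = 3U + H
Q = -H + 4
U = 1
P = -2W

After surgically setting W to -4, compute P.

Intervening sets W = -4 and removes its equation (W = U + S + 5).
P = -2W  [with W=-4]  = 8

8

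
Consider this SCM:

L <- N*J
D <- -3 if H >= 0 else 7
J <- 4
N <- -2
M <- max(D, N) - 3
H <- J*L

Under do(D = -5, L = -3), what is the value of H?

Under do(D = -5, L = -3), each intervened variable's structural equation is replaced by its fixed value.
H = J*L  [with J=4, L=-3]  = -12

-12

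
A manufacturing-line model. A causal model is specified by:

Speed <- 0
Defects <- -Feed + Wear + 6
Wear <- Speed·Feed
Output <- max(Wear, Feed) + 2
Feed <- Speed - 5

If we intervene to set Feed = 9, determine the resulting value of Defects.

Under do(Feed=9), the mechanism Feed <- Speed - 5 is discarded; Feed is fixed at 9.
Wear = Speed·Feed  [with Speed=0, Feed=9]  = 0
Defects = -Feed + Wear + 6  [with Feed=9, Wear=0]  = -3

-3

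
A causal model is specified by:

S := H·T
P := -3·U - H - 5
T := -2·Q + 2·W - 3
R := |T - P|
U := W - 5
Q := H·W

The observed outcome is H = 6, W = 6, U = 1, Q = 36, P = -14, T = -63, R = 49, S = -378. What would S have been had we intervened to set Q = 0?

do(Q=0) replaces the equation Q := H·W with the constant Q = 0.
T = -2·Q + 2·W - 3  [with Q=0, W=6]  = 9
S = H·T  [with H=6, T=9]  = 54

54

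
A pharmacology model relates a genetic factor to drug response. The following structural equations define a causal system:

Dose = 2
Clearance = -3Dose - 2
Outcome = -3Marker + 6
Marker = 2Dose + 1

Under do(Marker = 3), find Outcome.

Under do(Marker=3), the mechanism Marker = 2Dose + 1 is discarded; Marker is fixed at 3.
Outcome = -3Marker + 6  [with Marker=3]  = -3

-3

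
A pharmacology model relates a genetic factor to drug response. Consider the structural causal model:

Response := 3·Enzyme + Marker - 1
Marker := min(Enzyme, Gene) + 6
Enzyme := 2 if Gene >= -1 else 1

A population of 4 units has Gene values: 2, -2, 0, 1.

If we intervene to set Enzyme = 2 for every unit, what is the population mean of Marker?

Under do(Enzyme=2), Enzyme's equation is replaced by Enzyme=2 for every unit. Per-unit Marker: 8, 4, 6, 7. Mean = 6.25.

6.25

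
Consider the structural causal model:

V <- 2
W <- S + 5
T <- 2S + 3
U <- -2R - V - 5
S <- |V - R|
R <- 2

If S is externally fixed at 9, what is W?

14

Intervening sets S = 9 and removes its equation (S <- |V - R|).
W = S + 5  [with S=9]  = 14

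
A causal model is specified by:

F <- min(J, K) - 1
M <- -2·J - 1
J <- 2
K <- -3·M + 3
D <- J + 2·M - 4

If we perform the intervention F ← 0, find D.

Intervening sets F = 0 and removes its equation (F <- min(J, K) - 1).
No directed path runs from F to D, so D keeps its natural value.
M = -2·J - 1  [with J=2]  = -5
D = J + 2·M - 4  [with J=2, M=-5]  = -12

-12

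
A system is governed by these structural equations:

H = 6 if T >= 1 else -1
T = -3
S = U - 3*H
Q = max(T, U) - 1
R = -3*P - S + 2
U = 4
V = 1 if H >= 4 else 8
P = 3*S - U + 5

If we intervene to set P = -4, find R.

7

do(P=-4) replaces the equation P = 3*S - U + 5 with the constant P = -4.
H = 6 if T >= 1 else -1  [with T=-3]  = -1
S = U - 3*H  [with U=4, H=-1]  = 7
R = -3*P - S + 2  [with P=-4, S=7]  = 7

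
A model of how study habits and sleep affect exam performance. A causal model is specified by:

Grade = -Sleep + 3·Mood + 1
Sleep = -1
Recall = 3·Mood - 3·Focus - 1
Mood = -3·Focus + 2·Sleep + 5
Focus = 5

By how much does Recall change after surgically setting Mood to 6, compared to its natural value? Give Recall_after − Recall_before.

54

The intervention breaks the incoming arrows to Mood: Mood = -3·Focus + 2·Sleep + 5 no longer applies, and Mood = 6.
Recall = 3·Mood - 3·Focus - 1  [with Mood=6, Focus=5]  = 2
Without intervention: Mood = -3·Focus + 2·Sleep + 5  [with Focus=5, Sleep=-1]  = -12; Recall = 3·Mood - 3·Focus - 1  [with Mood=-12, Focus=5]  = -52.
Change = 2 − (-52) = 54.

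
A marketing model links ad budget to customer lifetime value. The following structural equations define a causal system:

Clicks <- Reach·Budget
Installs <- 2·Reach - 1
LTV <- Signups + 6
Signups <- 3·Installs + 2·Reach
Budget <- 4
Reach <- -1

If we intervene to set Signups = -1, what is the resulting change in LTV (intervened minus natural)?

10

The intervention breaks the incoming arrows to Signups: Signups <- 3·Installs + 2·Reach no longer applies, and Signups = -1.
LTV = Signups + 6  [with Signups=-1]  = 5
Without intervention: Installs = 2·Reach - 1  [with Reach=-1]  = -3; Signups = 3·Installs + 2·Reach  [with Installs=-3, Reach=-1]  = -11; LTV = Signups + 6  [with Signups=-11]  = -5.
Change = 5 − (-5) = 10.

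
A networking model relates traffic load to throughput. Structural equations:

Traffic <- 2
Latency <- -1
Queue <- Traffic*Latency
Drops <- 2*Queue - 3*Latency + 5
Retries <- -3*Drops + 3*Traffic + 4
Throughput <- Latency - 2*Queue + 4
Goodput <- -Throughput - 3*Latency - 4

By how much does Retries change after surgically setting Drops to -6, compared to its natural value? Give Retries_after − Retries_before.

Intervening sets Drops = -6 and removes its equation (Drops <- 2*Queue - 3*Latency + 5).
Retries = -3*Drops + 3*Traffic + 4  [with Drops=-6, Traffic=2]  = 28
Without intervention: Queue = Traffic*Latency  [with Traffic=2, Latency=-1]  = -2; Drops = 2*Queue - 3*Latency + 5  [with Queue=-2, Latency=-1]  = 4; Retries = -3*Drops + 3*Traffic + 4  [with Drops=4, Traffic=2]  = -2.
Change = 28 − (-2) = 30.

30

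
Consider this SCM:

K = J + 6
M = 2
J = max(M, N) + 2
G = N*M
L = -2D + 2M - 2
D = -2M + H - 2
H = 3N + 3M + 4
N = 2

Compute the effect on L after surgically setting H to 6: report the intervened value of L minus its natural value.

The intervention breaks the incoming arrows to H: H = 3N + 3M + 4 no longer applies, and H = 6.
D = -2M + H - 2  [with M=2, H=6]  = 0
L = -2D + 2M - 2  [with D=0, M=2]  = 2
Without intervention: H = 3N + 3M + 4  [with N=2, M=2]  = 16; D = -2M + H - 2  [with M=2, H=16]  = 10; L = -2D + 2M - 2  [with D=10, M=2]  = -18.
Change = 2 − (-18) = 20.

20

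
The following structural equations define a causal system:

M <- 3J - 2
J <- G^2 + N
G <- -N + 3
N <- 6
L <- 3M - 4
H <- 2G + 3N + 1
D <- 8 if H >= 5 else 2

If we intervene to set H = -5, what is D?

The intervention breaks the incoming arrows to H: H <- 2G + 3N + 1 no longer applies, and H = -5.
D = 8 if H >= 5 else 2  [with H=-5]  = 2

2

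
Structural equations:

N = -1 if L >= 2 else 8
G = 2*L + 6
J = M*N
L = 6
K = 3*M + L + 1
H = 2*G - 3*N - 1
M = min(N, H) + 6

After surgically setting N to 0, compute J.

The intervention breaks the incoming arrows to N: N = -1 if L >= 2 else 8 no longer applies, and N = 0.
G = 2*L + 6  [with L=6]  = 18
H = 2*G - 3*N - 1  [with G=18, N=0]  = 35
M = min(N, H) + 6  [with N=0, H=35]  = 6
J = M*N  [with M=6, N=0]  = 0

0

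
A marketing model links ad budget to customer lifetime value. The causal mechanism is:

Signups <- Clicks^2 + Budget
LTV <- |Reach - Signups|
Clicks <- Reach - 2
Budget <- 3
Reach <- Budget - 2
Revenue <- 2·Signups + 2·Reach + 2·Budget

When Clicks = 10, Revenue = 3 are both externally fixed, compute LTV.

102

Setting Clicks = 10, Revenue = 3 by intervention discards those variables' equations.
Reach = Budget - 2  [with Budget=3]  = 1
Signups = Clicks^2 + Budget  [with Clicks=10, Budget=3]  = 103
LTV = |Reach - Signups|  [with Reach=1, Signups=103]  = 102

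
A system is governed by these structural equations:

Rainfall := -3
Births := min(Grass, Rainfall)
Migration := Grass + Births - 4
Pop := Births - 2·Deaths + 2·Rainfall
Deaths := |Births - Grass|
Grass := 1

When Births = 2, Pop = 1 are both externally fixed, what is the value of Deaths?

1

Setting Births = 2, Pop = 1 by intervention discards those variables' equations.
Deaths = |Births - Grass|  [with Births=2, Grass=1]  = 1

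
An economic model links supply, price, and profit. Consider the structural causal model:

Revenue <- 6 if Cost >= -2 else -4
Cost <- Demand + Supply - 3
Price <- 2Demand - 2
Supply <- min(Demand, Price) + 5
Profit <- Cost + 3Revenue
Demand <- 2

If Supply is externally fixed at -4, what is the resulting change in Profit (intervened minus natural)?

The intervention breaks the incoming arrows to Supply: Supply <- min(Demand, Price) + 5 no longer applies, and Supply = -4.
Cost = Demand + Supply - 3  [with Demand=2, Supply=-4]  = -5
Revenue = 6 if Cost >= -2 else -4  [with Cost=-5]  = -4
Profit = Cost + 3Revenue  [with Cost=-5, Revenue=-4]  = -17
Without intervention: Price = 2Demand - 2  [with Demand=2]  = 2; Supply = min(Demand, Price) + 5  [with Demand=2, Price=2]  = 7; Cost = Demand + Supply - 3  [with Demand=2, Supply=7]  = 6; Revenue = 6 if Cost >= -2 else -4  [with Cost=6]  = 6; Profit = Cost + 3Revenue  [with Cost=6, Revenue=6]  = 24.
Change = -17 − 24 = -41.

-41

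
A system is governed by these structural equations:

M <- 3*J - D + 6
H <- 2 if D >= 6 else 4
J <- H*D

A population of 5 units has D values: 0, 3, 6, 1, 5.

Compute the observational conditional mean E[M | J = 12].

E[M|J=12] averages over only the 2 units with J=12 (D = 3, 6): M = 39, 36, mean 37.5.

37.5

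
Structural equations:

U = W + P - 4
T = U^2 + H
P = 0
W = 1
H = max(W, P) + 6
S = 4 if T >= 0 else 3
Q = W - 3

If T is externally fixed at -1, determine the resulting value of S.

3

Intervening sets T = -1 and removes its equation (T = U^2 + H).
S = 4 if T >= 0 else 3  [with T=-1]  = 3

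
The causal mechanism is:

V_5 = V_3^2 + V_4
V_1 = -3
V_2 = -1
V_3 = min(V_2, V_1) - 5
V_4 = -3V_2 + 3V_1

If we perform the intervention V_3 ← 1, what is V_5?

-5

do(V_3=1) replaces the equation V_3 = min(V_2, V_1) - 5 with the constant V_3 = 1.
V_4 = -3V_2 + 3V_1  [with V_2=-1, V_1=-3]  = -6
V_5 = V_3^2 + V_4  [with V_3=1, V_4=-6]  = -5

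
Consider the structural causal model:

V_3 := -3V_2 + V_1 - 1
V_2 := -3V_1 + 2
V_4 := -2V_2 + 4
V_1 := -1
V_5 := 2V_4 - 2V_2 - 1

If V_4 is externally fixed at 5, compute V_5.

Intervening sets V_4 = 5 and removes its equation (V_4 := -2V_2 + 4).
V_2 = -3V_1 + 2  [with V_1=-1]  = 5
V_5 = 2V_4 - 2V_2 - 1  [with V_4=5, V_2=5]  = -1

-1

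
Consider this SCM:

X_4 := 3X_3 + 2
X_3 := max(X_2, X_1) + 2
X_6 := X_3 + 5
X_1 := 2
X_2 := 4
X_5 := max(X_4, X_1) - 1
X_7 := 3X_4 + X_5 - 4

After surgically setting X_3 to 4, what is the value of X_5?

do(X_3=4) replaces the equation X_3 := max(X_2, X_1) + 2 with the constant X_3 = 4.
X_4 = 3X_3 + 2  [with X_3=4]  = 14
X_5 = max(X_4, X_1) - 1  [with X_4=14, X_1=2]  = 13

13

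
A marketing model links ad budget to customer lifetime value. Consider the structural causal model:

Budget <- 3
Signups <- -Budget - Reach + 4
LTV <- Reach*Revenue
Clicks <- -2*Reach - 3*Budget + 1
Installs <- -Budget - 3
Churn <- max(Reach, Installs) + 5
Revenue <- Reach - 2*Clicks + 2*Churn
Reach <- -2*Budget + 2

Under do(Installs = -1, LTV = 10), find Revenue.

4

Setting Installs = -1, LTV = 10 by intervention discards those variables' equations.
Reach = -2*Budget + 2  [with Budget=3]  = -4
Clicks = -2*Reach - 3*Budget + 1  [with Reach=-4, Budget=3]  = 0
Churn = max(Reach, Installs) + 5  [with Reach=-4, Installs=-1]  = 4
Revenue = Reach - 2*Clicks + 2*Churn  [with Reach=-4, Clicks=0, Churn=4]  = 4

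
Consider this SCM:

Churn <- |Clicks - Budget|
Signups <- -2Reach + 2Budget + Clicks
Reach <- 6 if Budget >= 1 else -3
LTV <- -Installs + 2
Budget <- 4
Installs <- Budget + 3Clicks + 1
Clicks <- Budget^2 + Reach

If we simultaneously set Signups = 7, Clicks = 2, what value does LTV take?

The joint intervention fixes Signups = 7, Clicks = 2, removing each variable's own equation.
Installs = Budget + 3Clicks + 1  [with Budget=4, Clicks=2]  = 11
LTV = -Installs + 2  [with Installs=11]  = -9

-9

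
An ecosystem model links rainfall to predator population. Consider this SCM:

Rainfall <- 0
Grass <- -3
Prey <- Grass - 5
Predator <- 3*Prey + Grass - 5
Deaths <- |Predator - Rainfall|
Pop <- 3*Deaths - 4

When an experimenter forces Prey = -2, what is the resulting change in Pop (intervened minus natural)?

-54

The intervention breaks the incoming arrows to Prey: Prey <- Grass - 5 no longer applies, and Prey = -2.
Predator = 3*Prey + Grass - 5  [with Prey=-2, Grass=-3]  = -14
Deaths = |Predator - Rainfall|  [with Predator=-14, Rainfall=0]  = 14
Pop = 3*Deaths - 4  [with Deaths=14]  = 38
Without intervention: Prey = Grass - 5  [with Grass=-3]  = -8; Predator = 3*Prey + Grass - 5  [with Prey=-8, Grass=-3]  = -32; Deaths = |Predator - Rainfall|  [with Predator=-32, Rainfall=0]  = 32; Pop = 3*Deaths - 4  [with Deaths=32]  = 92.
Change = 38 − 92 = -54.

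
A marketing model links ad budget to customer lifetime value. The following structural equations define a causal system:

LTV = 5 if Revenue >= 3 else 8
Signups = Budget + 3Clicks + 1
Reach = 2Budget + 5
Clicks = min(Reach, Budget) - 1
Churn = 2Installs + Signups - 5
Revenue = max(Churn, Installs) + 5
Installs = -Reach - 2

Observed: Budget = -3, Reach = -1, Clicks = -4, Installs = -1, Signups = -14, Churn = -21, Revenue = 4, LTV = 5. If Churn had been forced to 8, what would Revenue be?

Intervening sets Churn = 8 and removes its equation (Churn = 2Installs + Signups - 5).
Reach = 2Budget + 5  [with Budget=-3]  = -1
Installs = -Reach - 2  [with Reach=-1]  = -1
Revenue = max(Churn, Installs) + 5  [with Churn=8, Installs=-1]  = 13

13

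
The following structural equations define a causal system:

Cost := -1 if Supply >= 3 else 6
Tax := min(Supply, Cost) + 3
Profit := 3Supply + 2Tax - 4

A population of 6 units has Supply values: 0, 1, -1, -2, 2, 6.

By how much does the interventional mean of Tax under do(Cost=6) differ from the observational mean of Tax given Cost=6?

do(Cost=6) breaks Cost's dependence on Supply. With Cost=6 fixed, Tax across the units is 3, 4, 2, 1, 5, 9, mean 4.
Observing Cost=6 restricts to units where Cost's equation naturally yields 6: Supply ∈ {0, 1, -1, -2, 2}. In that subpopulation Tax = 3, 4, 2, 1, 5, mean 3.
Difference = 4 − 3 = 1.

1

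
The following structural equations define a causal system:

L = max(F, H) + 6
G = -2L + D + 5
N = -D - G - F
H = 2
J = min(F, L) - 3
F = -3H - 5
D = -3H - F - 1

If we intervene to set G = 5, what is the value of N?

Intervening sets G = 5 and removes its equation (G = -2L + D + 5).
F = -3H - 5  [with H=2]  = -11
D = -3H - F - 1  [with H=2, F=-11]  = 4
N = -D - G - F  [with D=4, G=5, F=-11]  = 2

2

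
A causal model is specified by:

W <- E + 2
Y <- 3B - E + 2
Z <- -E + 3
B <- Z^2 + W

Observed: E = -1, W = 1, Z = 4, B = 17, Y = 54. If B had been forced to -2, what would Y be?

Intervening sets B = -2 and removes its equation (B <- Z^2 + W).
Y = 3B - E + 2  [with B=-2, E=-1]  = -3

-3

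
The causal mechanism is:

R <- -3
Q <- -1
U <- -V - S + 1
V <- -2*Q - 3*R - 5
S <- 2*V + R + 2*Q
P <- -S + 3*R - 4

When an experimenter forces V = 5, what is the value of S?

5

The intervention breaks the incoming arrows to V: V <- -2*Q - 3*R - 5 no longer applies, and V = 5.
S = 2*V + R + 2*Q  [with V=5, R=-3, Q=-1]  = 5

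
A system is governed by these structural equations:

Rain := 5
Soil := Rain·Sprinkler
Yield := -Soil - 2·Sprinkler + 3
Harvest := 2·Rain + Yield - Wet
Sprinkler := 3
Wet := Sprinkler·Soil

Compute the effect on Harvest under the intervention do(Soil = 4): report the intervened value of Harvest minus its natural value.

44

The intervention breaks the incoming arrows to Soil: Soil := Rain·Sprinkler no longer applies, and Soil = 4.
Wet = Sprinkler·Soil  [with Sprinkler=3, Soil=4]  = 12
Yield = -Soil - 2·Sprinkler + 3  [with Soil=4, Sprinkler=3]  = -7
Harvest = 2·Rain + Yield - Wet  [with Rain=5, Yield=-7, Wet=12]  = -9
Without intervention: Soil = Rain·Sprinkler  [with Rain=5, Sprinkler=3]  = 15; Wet = Sprinkler·Soil  [with Sprinkler=3, Soil=15]  = 45; Yield = -Soil - 2·Sprinkler + 3  [with Soil=15, Sprinkler=3]  = -18; Harvest = 2·Rain + Yield - Wet  [with Rain=5, Yield=-18, Wet=45]  = -53.
Change = -9 − (-53) = 44.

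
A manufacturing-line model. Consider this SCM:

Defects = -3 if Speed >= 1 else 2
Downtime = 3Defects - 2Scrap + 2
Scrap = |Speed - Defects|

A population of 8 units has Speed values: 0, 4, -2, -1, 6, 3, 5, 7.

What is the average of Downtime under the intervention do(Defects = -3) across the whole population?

-18.5

do(Defects=-3) breaks Defects's dependence on Speed. With Defects=-3 fixed, Downtime across the units is -13, -21, -9, -11, -25, -19, -23, -27, mean -18.5.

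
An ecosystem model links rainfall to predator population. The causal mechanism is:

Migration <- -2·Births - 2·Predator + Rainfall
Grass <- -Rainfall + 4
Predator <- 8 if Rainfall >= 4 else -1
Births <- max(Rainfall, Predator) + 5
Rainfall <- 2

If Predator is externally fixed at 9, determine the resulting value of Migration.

do(Predator=9) replaces the equation Predator <- 8 if Rainfall >= 4 else -1 with the constant Predator = 9.
Births = max(Rainfall, Predator) + 5  [with Rainfall=2, Predator=9]  = 14
Migration = -2·Births - 2·Predator + Rainfall  [with Births=14, Predator=9, Rainfall=2]  = -44

-44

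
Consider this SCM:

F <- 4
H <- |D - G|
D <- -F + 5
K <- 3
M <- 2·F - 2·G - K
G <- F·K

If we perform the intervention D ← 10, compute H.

2

Under do(D=10), the mechanism D <- -F + 5 is discarded; D is fixed at 10.
G = F·K  [with F=4, K=3]  = 12
H = |D - G|  [with D=10, G=12]  = 2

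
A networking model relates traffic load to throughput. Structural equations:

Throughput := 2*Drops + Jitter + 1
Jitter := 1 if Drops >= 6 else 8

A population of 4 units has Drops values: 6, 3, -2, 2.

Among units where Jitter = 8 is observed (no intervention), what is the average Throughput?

11

Conditioning on Jitter=8 selects the 3 unit(s) with Drops ∈ {3, -2, 2}. Their Throughput values: 15, 5, 13. Mean = 11.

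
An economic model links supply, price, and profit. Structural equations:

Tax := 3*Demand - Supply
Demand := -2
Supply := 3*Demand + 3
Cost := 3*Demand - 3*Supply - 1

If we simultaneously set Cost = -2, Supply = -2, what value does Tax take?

The joint intervention fixes Cost = -2, Supply = -2, removing each variable's own equation.
Tax = 3*Demand - Supply  [with Demand=-2, Supply=-2]  = -4

-4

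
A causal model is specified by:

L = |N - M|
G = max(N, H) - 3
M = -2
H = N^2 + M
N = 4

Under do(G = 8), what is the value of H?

14

do(G=8) replaces the equation G = max(N, H) - 3 with the constant G = 8.
H is not downstream of the intervention, so its value is determined by the original equations.
H = N^2 + M  [with N=4, M=-2]  = 14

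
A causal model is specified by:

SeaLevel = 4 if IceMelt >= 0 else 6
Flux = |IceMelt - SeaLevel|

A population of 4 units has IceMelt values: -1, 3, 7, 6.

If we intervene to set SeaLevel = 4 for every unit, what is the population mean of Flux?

2.75

Every unit gets SeaLevel=4 under the intervention. Flux values become 5, 1, 3, 2; E[Flux|do(SeaLevel=4)] = 2.75.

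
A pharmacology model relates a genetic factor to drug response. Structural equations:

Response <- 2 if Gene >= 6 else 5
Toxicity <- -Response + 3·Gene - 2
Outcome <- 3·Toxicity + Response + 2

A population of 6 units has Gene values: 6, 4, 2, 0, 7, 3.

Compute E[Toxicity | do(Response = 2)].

7

do(Response=2) breaks Response's dependence on Gene. With Response=2 fixed, Toxicity across the units is 14, 8, 2, -4, 17, 5, mean 7.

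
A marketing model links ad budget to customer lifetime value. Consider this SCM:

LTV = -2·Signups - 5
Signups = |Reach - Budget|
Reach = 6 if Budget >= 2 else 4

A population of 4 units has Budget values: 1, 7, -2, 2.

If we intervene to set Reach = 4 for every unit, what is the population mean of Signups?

The intervention sets Reach=4 in all 4 units regardless of Budget. Recomputing Signups per unit gives 3, 3, 6, 2; average 3.5.

3.5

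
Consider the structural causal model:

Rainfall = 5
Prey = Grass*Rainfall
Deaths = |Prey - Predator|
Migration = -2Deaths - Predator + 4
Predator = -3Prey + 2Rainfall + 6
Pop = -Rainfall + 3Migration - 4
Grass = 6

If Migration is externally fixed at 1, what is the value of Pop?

Intervening sets Migration = 1 and removes its equation (Migration = -2Deaths - Predator + 4).
Pop = -Rainfall + 3Migration - 4  [with Rainfall=5, Migration=1]  = -6

-6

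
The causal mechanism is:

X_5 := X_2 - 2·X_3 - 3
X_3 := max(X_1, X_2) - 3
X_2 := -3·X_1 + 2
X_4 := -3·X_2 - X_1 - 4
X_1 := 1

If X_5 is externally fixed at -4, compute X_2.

Under do(X_5=-4), the mechanism X_5 := X_2 - 2·X_3 - 3 is discarded; X_5 is fixed at -4.
No directed path runs from X_5 to X_2, so X_2 keeps its natural value.
X_2 = -3·X_1 + 2  [with X_1=1]  = -1

-1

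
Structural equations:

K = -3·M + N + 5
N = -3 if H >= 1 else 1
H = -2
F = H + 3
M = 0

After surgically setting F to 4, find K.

6

The intervention breaks the incoming arrows to F: F = H + 3 no longer applies, and F = 4.
Since K is not a descendant of the intervened variable, it is unaffected.
N = -3 if H >= 1 else 1  [with H=-2]  = 1
K = -3·M + N + 5  [with M=0, N=1]  = 6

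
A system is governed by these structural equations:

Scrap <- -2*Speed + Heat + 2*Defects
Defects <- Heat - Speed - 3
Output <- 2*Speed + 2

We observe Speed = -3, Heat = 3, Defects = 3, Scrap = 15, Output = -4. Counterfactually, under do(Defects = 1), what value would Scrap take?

The intervention breaks the incoming arrows to Defects: Defects <- Heat - Speed - 3 no longer applies, and Defects = 1.
Scrap = -2*Speed + Heat + 2*Defects  [with Speed=-3, Heat=3, Defects=1]  = 11

11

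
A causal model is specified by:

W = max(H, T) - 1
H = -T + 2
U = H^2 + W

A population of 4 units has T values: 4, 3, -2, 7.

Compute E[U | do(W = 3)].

14.5

The intervention sets W=3 in all 4 units regardless of T. Recomputing U per unit gives 7, 4, 19, 28; average 14.5.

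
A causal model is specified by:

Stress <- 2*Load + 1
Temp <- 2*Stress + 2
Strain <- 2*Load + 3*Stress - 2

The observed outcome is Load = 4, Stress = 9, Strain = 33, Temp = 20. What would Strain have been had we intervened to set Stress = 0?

6

The intervention breaks the incoming arrows to Stress: Stress <- 2*Load + 1 no longer applies, and Stress = 0.
Strain = 2*Load + 3*Stress - 2  [with Load=4, Stress=0]  = 6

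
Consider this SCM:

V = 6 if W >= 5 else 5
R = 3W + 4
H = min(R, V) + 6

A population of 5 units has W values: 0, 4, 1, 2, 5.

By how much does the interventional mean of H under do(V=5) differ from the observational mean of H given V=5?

do(V=5) breaks V's dependence on W. With V=5 fixed, H across the units is 10, 11, 11, 11, 11, mean 10.8.
Conditioning on V=5 selects the 4 unit(s) with W ∈ {0, 4, 1, 2}. Their H values: 10, 11, 11, 11. Mean = 10.75.
Difference = 10.8 − 10.75 = 0.05.

0.05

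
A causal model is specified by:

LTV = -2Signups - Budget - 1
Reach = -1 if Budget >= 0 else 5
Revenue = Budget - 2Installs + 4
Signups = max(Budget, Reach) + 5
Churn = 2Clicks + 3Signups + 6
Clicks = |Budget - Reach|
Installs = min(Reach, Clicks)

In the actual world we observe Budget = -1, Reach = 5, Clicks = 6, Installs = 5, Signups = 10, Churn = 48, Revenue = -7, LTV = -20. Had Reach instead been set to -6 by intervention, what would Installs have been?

Under do(Reach=-6), the mechanism Reach = -1 if Budget >= 0 else 5 is discarded; Reach is fixed at -6.
Clicks = |Budget - Reach|  [with Budget=-1, Reach=-6]  = 5
Installs = min(Reach, Clicks)  [with Reach=-6, Clicks=5]  = -6

-6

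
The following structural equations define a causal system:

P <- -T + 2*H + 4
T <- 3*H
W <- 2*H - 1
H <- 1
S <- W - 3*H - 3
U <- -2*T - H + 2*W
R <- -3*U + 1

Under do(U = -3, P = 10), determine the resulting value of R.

The joint intervention fixes U = -3, P = 10, removing each variable's own equation.
R = -3*U + 1  [with U=-3]  = 10

10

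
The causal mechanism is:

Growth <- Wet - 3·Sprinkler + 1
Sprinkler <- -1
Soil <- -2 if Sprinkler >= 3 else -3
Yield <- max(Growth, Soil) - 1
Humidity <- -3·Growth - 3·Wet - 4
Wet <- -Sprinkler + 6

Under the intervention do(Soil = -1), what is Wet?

The intervention breaks the incoming arrows to Soil: Soil <- -2 if Sprinkler >= 3 else -3 no longer applies, and Soil = -1.
Since Wet is not a descendant of the intervened variable, it is unaffected.
Wet = -Sprinkler + 6  [with Sprinkler=-1]  = 7

7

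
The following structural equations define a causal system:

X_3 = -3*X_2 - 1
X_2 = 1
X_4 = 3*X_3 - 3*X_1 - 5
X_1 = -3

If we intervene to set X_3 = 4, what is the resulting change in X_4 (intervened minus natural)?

The intervention breaks the incoming arrows to X_3: X_3 = -3*X_2 - 1 no longer applies, and X_3 = 4.
X_4 = 3*X_3 - 3*X_1 - 5  [with X_3=4, X_1=-3]  = 16
Without intervention: X_3 = -3*X_2 - 1  [with X_2=1]  = -4; X_4 = 3*X_3 - 3*X_1 - 5  [with X_3=-4, X_1=-3]  = -8.
Change = 16 − (-8) = 24.

24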